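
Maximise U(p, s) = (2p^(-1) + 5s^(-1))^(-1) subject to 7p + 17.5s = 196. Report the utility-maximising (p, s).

For CES with ρ = -1, MRS = (2/5)·(s/p)^2.
Tangency: set MRS = p_p/p_s = 7/17.5 = 0.4.
So (s/p)^2 = 1; taking the square root, s/p = 1, i.e. s = p.
Substitute into the budget 7·p + 17.5·s = 196: 24.5·p = 196, so p* = 8 and s* = 8.

p* = 8, s* = 8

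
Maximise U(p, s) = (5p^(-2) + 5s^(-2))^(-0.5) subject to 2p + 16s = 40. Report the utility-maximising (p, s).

For CES with ρ = -2, MRS = (s/p)^3.
Tangency: set MRS = p_p/p_s = 2/16 = 0.125.
So (s/p)^3 = 0.125; taking the cube root, s/p = 0.5, i.e. s = 0.5·p.
Substitute into the budget 2·p + 16·s = 40: 10·p = 40, so p* = 4 and s* = 0.5·4 = 2.

p* = 4, s* = 2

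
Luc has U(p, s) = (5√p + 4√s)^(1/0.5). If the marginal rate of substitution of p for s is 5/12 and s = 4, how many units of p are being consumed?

p = 36

For CES with ρ = 0.5, MRS = (5/4)·√(s/p).
Setting (5/4)·√(4/p) = 5/12 gives √(4/p) = 1/3, so 4/p = 1/9 and p = 36.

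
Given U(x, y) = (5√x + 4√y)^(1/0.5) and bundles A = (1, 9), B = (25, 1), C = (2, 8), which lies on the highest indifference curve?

Evaluate utility at each bundle:
U(A) = 289.000.
U(B) = 841.000.
U(C) = 338.000.
Highest utility is B, so B ≻ C ≻ A.

Bundle B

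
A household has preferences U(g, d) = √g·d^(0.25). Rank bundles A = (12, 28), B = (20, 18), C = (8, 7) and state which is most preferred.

Evaluate utility at each bundle:
U(A) = 7.969.
U(B) = 9.212.
U(C) = 4.601.
Highest utility is B, so B ≻ A ≻ C.

Bundle B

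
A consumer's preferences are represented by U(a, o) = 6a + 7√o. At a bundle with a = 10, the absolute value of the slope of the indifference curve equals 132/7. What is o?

o = 121

MU_a = 6, MU_o = 7/(2√o).
MRS = 6 ÷ (7/(2√o)).
MRS depends only on o: (12/7)·√o = 132/7 ⇒ √o = (132/7)/(12/7) = 11 ⇒ o = 121.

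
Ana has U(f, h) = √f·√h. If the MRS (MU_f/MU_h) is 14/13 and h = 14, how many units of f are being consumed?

f = 13

MU_f = 0.5·f^(-0.5)·√h and MU_h = 0.5·√f·h^(-0.5).
MRS = MU_f/MU_h = h/f.
Substitute h = 14: MRS = 14/f. Setting 14/f = 14/13 gives f = 14/(14/13) = 13.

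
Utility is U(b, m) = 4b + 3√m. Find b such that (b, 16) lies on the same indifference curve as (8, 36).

U(8, 36) = 50.
Set U(b, 16) = 50 and solve.
With m = 16: √16 = 4, so 4b = 50 − 3·4 = 38 and b = 9.5.
Check: U(9.5, 16) = 50.

b = 9.5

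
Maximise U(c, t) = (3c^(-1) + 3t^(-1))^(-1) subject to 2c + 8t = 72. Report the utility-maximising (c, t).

c* = 12, t* = 6

For CES with ρ = -1, MRS = (t/c)^2.
Tangency: set MRS = p_c/p_t = 2/8 = 0.25.
So (t/c)^2 = 0.25; taking the square root, t/c = 0.5, i.e. t = 0.5·c.
Substitute into the budget 2·c + 8·t = 72: 6·c = 72, so c* = 12 and t* = 0.5·12 = 6.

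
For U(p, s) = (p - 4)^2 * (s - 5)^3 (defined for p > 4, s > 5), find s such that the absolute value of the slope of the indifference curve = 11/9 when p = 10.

MU_p = 2·(p−4)·(s−5)^3, MU_s = 3·(p−4)^2·(s−5)^2.
MRS = (2/3)·(s−5)/(p−4).
Substitute p = 10: MRS = (s − 5)/9. Setting this equal to 11/9 gives s − 5 = (11/9)·9 = 11, so s = 16.

s = 16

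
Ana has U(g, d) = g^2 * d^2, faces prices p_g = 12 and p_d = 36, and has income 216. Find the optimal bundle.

MU_g = 2·g·d^2 and MU_d = 2·g^2·d.
MRS = MU_g/MU_d = d/g.
Tangency: set MRS = p_g/p_d = 12/36 = 1/3.
So d/g = 1/3, i.e. d = (1/3)·g.
Substitute into the budget 12·g + 36·d = 216: 24·g = 216, so g* = 9.
Then d* = (1/3)·9 = 3.

g* = 9, d* = 3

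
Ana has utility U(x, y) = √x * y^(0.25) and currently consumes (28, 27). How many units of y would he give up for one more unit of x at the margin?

MU_x = 0.5·x^(-0.5)·y^(0.25) and MU_y = 0.25·√x·y^(-0.75).
MRS = MU_x/MU_y = (2)·y/x.
At (28, 27): MRS = 27/14.
That is, one extra unit of x is worth 27/14 units of y at the margin.

MRS = 27/14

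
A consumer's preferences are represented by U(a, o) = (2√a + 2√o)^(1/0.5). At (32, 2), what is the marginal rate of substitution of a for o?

For CES with ρ = 0.5, MRS = √(o/a).
At (32, 2): MRS = 0.25.
The indifference curve has slope −0.25 at this bundle.

MRS = 0.25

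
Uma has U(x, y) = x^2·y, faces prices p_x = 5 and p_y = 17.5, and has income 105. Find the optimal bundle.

x* = 14, y* = 2

MU_x = 2·x·y and MU_y = x^2.
MRS = MU_x/MU_y = (2/1)·y/x.
Tangency: set MRS = p_x/p_y = 5/17.5 = 2/7.
So (2/1)·y/x = 2/7, i.e. y = (1/7)·x.
Substitute into the budget 5·x + 17.5·y = 105: 7.5·x = 105, so x* = 14.
Then y* = (1/7)·14 = 2.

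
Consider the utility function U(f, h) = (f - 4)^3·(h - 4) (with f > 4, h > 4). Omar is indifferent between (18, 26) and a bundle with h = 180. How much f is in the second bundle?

f = 11

U(18, 26) = 60368.
Set U(f, 180) = 60368 and solve.
With h = 180: (180 − 4) = 176, so (f − 4)^3 = 60368/176 = 343.
Taking the cube root (with f > 4): f − 4 = 7, so f = 11.
Check: U(11, 180) = 60368.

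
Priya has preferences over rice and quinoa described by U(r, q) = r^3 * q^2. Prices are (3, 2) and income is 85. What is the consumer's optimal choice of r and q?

MU_r = 3·r^2·q^2 and MU_q = 2·r^3·q.
MRS = MU_r/MU_q = (3/2)·q/r.
Tangency: set MRS = p_r/p_q = 3/2 = 1.5.
So (3/2)·q/r = 1.5, i.e. q = r.
Substitute into the budget 3·r + 2·q = 85: 5·r = 85, so r* = 17.
Then q* = 17.

r* = 17, q* = 17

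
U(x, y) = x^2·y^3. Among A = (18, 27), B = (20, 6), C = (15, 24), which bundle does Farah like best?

Evaluate utility at each bundle:
U(A) = 6377292.
U(B) = 86400.
U(C) = 3110400.
Highest utility is A, so A ≻ C ≻ B.

Bundle A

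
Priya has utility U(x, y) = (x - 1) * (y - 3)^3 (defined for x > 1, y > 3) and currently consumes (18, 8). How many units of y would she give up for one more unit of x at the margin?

MU_x = (y−3)^3, MU_y = 3·(x−1)·(y−3)^2.
MRS = (1/3)·(y−3)/(x−1).
At (18, 8): MRS = 5/51.
That is, one extra unit of x is worth 5/51 units of y at the margin.

MRS = 5/51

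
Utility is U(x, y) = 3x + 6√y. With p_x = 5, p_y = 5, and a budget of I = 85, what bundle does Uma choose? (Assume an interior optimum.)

MU_x = 3, MU_y = 6/(2√y).
MRS = 3 ÷ (6/(2√y)).
Tangency: set MRS = p_x/p_y = 5/5 = 1.
MRS depends only on y: √y = 1 ⇒ √y = 1 ⇒ y* = 1.
From the budget, 5·x = 85 − 5·1 = 80, so x* = 16.

x* = 16, y* = 1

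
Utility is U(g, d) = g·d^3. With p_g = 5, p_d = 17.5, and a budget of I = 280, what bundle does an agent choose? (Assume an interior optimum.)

g* = 14, d* = 12

MU_g = d^3 and MU_d = 3·g·d^2.
MRS = MU_g/MU_d = (1/3)·d/g.
Tangency: set MRS = p_g/p_d = 5/17.5 = 2/7.
So (1/3)·d/g = 2/7, i.e. d = (6/7)·g.
Substitute into the budget 5·g + 17.5·d = 280: 20·g = 280, so g* = 14.
Then d* = (6/7)·14 = 12.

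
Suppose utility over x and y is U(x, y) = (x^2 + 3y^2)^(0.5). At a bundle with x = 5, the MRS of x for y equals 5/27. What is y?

For CES with ρ = 2, MRS = (1/3)·(y/x)^(-1).
Setting (1/3)·(y/5)^(-1) = 5/27 gives (y/5)^(-1) = 5/9, so y/5 = 1.8 and y = 9.

y = 9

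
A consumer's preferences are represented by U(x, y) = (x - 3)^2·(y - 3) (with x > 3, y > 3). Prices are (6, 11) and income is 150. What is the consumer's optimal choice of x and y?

MU_x = 2·(x−3)·(y−3), MU_y = (x−3)^2.
MRS = (2/1)·(y−3)/(x−3).
Tangency: set MRS = p_x/p_y = 6/11.
So (2/1)·(y − 3)/(x − 3) = 6/11, i.e. (y − 3) = (3/11)·(x − 3).
Rewrite the budget in excess-of-subsistence terms: 6·(x − 3) + 11·(y − 3) = 150 − 6·3 − 11·3 = 99.
Substituting, 9·(x − 3) = 99, so x − 3 = 11 and x* = 14.
Then y − 3 = (3/11)·11 = 3, so y* = 6.

x* = 14, y* = 6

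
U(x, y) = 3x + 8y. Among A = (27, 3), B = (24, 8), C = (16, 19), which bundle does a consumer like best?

Bundle C

Evaluate utility at each bundle:
U(A) = 105.
U(B) = 136.
U(C) = 200.
Highest utility is C, so C ≻ B ≻ A.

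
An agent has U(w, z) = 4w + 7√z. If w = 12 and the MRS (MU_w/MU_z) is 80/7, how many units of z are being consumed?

z = 100

MU_w = 4, MU_z = 7/(2√z).
MRS = 4 ÷ (7/(2√z)).
MRS depends only on z: (8/7)·√z = 80/7 ⇒ √z = (80/7)/(8/7) = 10 ⇒ z = 100.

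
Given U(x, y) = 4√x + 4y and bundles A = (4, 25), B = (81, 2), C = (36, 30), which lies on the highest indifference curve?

Evaluate utility at each bundle:
U(A) = 108.000.
U(B) = 44.000.
U(C) = 144.000.
Highest utility is C, so C ≻ A ≻ B.

Bundle C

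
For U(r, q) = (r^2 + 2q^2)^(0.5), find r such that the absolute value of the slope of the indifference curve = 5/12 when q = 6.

r = 5

For CES with ρ = 2, MRS = (1/2)·(q/r)^(-1).
Setting (1/2)·(6/r)^(-1) = 5/12 gives (6/r)^(-1) = 5/6, so 6/r = 1.2 and r = 5.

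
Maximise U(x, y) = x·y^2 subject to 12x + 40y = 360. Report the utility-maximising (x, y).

x* = 10, y* = 6

MU_x = y^2 and MU_y = 2·x·y.
MRS = MU_x/MU_y = (1/2)·y/x.
Tangency: set MRS = p_x/p_y = 12/40 = 0.3.
So (1/2)·y/x = 0.3, i.e. y = 0.6·x.
Substitute into the budget 12·x + 40·y = 360: 36·x = 360, so x* = 10.
Then y* = 0.6·10 = 6.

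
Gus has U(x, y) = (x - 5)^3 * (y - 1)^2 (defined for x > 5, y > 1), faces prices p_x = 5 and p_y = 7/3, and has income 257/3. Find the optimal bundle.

MU_x = 3·(x−5)^2·(y−1)^2, MU_y = 2·(x−5)^3·(y−1).
MRS = (3/2)·(y−1)/(x−5).
Tangency: set MRS = p_x/p_y = 5/(7/3) = 15/7.
So (3/2)·(y − 1)/(x − 5) = 15/7, i.e. (y − 1) = (10/7)·(x − 5).
Rewrite the budget in excess-of-subsistence terms: 5·(x − 5) + (7/3)·(y − 1) = 257/3 − 5·5 − (7/3)·1 = 175/3.
Substituting, (25/3)·(x − 5) = 175/3, so x − 5 = 7 and x* = 12.
Then y − 1 = (10/7)·7 = 10, so y* = 11.

x* = 12, y* = 11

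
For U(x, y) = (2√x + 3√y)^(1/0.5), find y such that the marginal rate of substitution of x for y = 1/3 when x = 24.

y = 6

For CES with ρ = 0.5, MRS = (2/3)·√(y/x).
Setting (2/3)·√(y/24) = 1/3 gives √(y/24) = 0.5, so y/24 = 0.25 and y = 6.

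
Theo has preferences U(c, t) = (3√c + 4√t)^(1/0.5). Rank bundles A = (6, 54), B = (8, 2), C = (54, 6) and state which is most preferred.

Bundle A

Evaluate utility at each bundle:
U(A) = 1350.000.
U(B) = 200.000.
U(C) = 1014.000.
Highest utility is A, so A ≻ C ≻ B.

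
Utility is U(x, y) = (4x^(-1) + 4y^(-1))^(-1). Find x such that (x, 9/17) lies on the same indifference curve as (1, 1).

x = 9

U depends on (x, y) only through S = 4x^(-1) + 4y^(-1), so equal utility means equal S. At (1, 1): S = 8.
With y = 9/17: 4·(9/17)^(-1) = 68/9, so 4x^(-1) = 8 − 68/9 = 4/9, i.e. x^(-1) = 1/9.
Hence x = 1/(1/9) = 9.
Check: U(9, 9/17) = 0.125.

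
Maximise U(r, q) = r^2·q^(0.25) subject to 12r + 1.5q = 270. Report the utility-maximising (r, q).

MU_r = 2·r·q^(0.25) and MU_q = 0.25·r^2·q^(-0.75).
MRS = MU_r/MU_q = (8)·q/r.
Tangency: set MRS = p_r/p_q = 12/1.5 = 8.
So (8)·q/r = 8, i.e. q = r.
Substitute into the budget 12·r + 1.5·q = 270: 13.5·r = 270, so r* = 20.
Then q* = 20.

r* = 20, q* = 20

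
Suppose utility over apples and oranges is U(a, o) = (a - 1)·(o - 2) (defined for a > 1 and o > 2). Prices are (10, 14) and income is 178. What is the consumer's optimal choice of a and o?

MU_a = (o−2), MU_o = (a−1).
MRS = (o−2)/(a−1).
Tangency: set MRS = p_a/p_o = 10/14 = 5/7.
So (o − 2)/(a − 1) = 5/7, i.e. (o − 2) = (5/7)·(a − 1).
Rewrite the budget in excess-of-subsistence terms: 10·(a − 1) + 14·(o − 2) = 178 − 10·1 − 14·2 = 140.
Substituting, 20·(a − 1) = 140, so a − 1 = 7 and a* = 8.
Then o − 2 = (5/7)·7 = 5, so o* = 7.

a* = 8, o* = 7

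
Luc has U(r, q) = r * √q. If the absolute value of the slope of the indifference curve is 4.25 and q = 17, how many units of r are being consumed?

r = 8

MU_r = √q and MU_q = 0.5·r·q^(-0.5).
MRS = MU_r/MU_q = (2)·q/r.
Substitute q = 17: MRS = 34/r. Setting 34/r = 4.25 gives r = 34/4.25 = 8.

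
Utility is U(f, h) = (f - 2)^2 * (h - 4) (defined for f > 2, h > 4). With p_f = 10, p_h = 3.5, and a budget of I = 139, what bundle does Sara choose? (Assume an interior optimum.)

MU_f = 2·(f−2)·(h−4), MU_h = (f−2)^2.
MRS = (2/1)·(h−4)/(f−2).
Tangency: set MRS = p_f/p_h = 10/3.5 = 20/7.
So (2/1)·(h − 4)/(f − 2) = 20/7, i.e. (h − 4) = (10/7)·(f − 2).
Rewrite the budget in excess-of-subsistence terms: 10·(f − 2) + 3.5·(h − 4) = 139 − 10·2 − 3.5·4 = 105.
Substituting, 15·(f − 2) = 105, so f − 2 = 7 and f* = 9.
Then h − 4 = (10/7)·7 = 10, so h* = 14.

f* = 9, h* = 14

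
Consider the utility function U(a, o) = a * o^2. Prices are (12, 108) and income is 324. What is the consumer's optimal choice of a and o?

a* = 9, o* = 2

MU_a = o^2 and MU_o = 2·a·o.
MRS = MU_a/MU_o = (1/2)·o/a.
Tangency: set MRS = p_a/p_o = 12/108 = 1/9.
So (1/2)·o/a = 1/9, i.e. o = (2/9)·a.
Substitute into the budget 12·a + 108·o = 324: 36·a = 324, so a* = 9.
Then o* = (2/9)·9 = 2.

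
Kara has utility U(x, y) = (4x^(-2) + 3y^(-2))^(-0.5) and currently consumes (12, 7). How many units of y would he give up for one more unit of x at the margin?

MRS = 343/1296

For CES with ρ = -2, MRS = (4/3)·(y/x)^3.
At (12, 7): MRS = 343/1296.
The indifference curve has slope −343/1296 at this bundle.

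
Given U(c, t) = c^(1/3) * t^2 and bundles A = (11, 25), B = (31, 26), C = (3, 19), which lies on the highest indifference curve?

Evaluate utility at each bundle:
U(A) = 1389.988.
U(B) = 2123.573.
U(C) = 520.652.
Highest utility is B, so B ≻ A ≻ C.

Bundle B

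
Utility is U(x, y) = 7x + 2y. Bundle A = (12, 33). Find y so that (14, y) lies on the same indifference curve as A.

U(12, 33) = 150.
Set U(14, y) = 150 and solve.
7·14 + 2y = 150 ⇒ 2y = 52 ⇒ y = 26.
Check: U(14, 26) = 150.

y = 26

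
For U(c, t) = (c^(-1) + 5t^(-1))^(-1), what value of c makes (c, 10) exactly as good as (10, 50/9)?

U depends on (c, t) only through S = c^(-1) + 5t^(-1), so equal utility means equal S. At (10, 50/9): S = 1.
With t = 10: 5·10^(-1) = 0.5, so c^(-1) = 1 − 0.5 = 0.5.
Hence c = 1/0.5 = 2.
Check: U(2, 10) = 1.

c = 2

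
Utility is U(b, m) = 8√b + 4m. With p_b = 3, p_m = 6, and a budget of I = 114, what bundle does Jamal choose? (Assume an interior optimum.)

b* = 4, m* = 17

MU_b = 8/(2√b), MU_m = 4.
MRS = 8/(2√b) ÷ 4.
Tangency: set MRS = p_b/p_m = 3/6 = 0.5.
MRS depends only on b: 1/√b = 0.5 ⇒ √b = 1/0.5 = 2 ⇒ b* = 4.
From the budget, 6·m = 114 − 3·4 = 102, so m* = 17.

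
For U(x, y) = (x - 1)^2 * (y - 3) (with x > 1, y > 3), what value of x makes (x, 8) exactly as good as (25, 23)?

U(25, 23) = 11520.
Set U(x, 8) = 11520 and solve.
With y = 8: (8 − 3) = 5, so (x − 1)^2 = 11520/5 = 2304.
Taking the square root (with x > 1): x − 1 = 48, so x = 49.
Check: U(49, 8) = 11520.

x = 49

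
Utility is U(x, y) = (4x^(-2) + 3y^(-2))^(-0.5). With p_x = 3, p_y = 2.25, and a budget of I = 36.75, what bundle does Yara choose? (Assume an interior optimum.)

x* = 7, y* = 7

For CES with ρ = -2, MRS = (4/3)·(y/x)^3.
Tangency: set MRS = p_x/p_y = 3/2.25 = 4/3.
So (y/x)^3 = 1; taking the cube root, y/x = 1, i.e. y = x.
Substitute into the budget 3·x + 2.25·y = 36.75: 5.25·x = 36.75, so x* = 7 and y* = 7.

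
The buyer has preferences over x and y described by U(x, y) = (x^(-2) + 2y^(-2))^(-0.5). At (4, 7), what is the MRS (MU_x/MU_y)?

MRS = 343/128

For CES with ρ = -2, MRS = (1/2)·(y/x)^3.
At (4, 7): MRS = 343/128.
So at (4, 7) the consumer would give up 343/128 units of y for one more unit of x.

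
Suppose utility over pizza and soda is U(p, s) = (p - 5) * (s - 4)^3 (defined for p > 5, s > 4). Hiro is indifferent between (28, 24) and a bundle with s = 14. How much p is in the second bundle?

p = 189

U(28, 24) = 184000.
Set U(p, 14) = 184000 and solve.
With s = 14: (14 − 4)^3 = 1000, so (p − 5) = 184000/1000 = 184.
So p = 5 + 184 = 189.
Check: U(189, 14) = 184000.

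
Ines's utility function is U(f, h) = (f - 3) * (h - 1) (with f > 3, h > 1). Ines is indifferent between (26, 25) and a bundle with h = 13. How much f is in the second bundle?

f = 49

U(26, 25) = 552.
Set U(f, 13) = 552 and solve.
With h = 13: (13 − 1) = 12, so (f − 3) = 552/12 = 46.
So f = 3 + 46 = 49.
Check: U(49, 13) = 552.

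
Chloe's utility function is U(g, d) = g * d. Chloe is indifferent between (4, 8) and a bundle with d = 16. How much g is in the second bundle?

g = 2

U(4, 8) = 32.
Set U(g, 16) = 32 and solve.
With d = 16: g = 32/16 = 2.
Check: U(2, 16) = 32.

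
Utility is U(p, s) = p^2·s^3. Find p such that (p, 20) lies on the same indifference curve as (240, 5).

U(240, 5) = 7200000.
Set U(p, 20) = 7200000 and solve.
With s = 20: 20^3 = 8000, so p^2 = 7200000/8000 = 900; taking the square root, p = 30.
Check: U(30, 20) = 7200000.

p = 30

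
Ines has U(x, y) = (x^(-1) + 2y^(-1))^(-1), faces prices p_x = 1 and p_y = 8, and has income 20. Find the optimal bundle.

For CES with ρ = -1, MRS = (1/2)·(y/x)^2.
Tangency: set MRS = p_x/p_y = 1/8 = 0.125.
So (y/x)^2 = 0.25; taking the square root, y/x = 0.5, i.e. y = 0.5·x.
Substitute into the budget 1·x + 8·y = 20: 5·x = 20, so x* = 4 and y* = 0.5·4 = 2.

x* = 4, y* = 2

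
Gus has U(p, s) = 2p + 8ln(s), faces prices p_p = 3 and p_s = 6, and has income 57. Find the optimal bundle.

MU_p = 2, MU_s = 8/s.
MRS = 2 ÷ (8/s).
Tangency: set MRS = p_p/p_s = 3/6 = 0.5.
MRS depends only on s: 0.25·s = 0.5 ⇒ s* = 0.5/0.25 = 2.
From the budget, 3·p = 57 − 6·2 = 45, so p* = 15.

p* = 15, s* = 2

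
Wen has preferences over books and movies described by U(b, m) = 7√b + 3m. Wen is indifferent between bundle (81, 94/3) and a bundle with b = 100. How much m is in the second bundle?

m = 29

U(81, 94/3) = 157.
Set U(100, m) = 157 and solve.
With b = 100: √100 = 10, so 3m = 157 − 7·10 = 87 and m = 29.
Check: U(100, 29) = 157.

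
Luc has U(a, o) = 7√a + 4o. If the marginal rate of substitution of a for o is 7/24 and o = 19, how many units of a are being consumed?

a = 9

MU_a = 7/(2√a), MU_o = 4.
MRS = 7/(2√a) ÷ 4.
MRS depends only on a: 0.875/√a = 7/24 ⇒ √a = 0.875/(7/24) = 3 ⇒ a = 9.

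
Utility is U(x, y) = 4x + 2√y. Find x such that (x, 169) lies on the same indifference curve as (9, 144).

U(9, 144) = 60.
Set U(x, 169) = 60 and solve.
With y = 169: √169 = 13, so 4x = 60 − 2·13 = 34 and x = 8.5.
Check: U(8.5, 169) = 60.

x = 8.5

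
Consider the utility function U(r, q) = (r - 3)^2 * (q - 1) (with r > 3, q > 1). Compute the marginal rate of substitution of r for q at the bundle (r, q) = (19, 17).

MU_r = 2·(r−3)·(q−1), MU_q = (r−3)^2.
MRS = (2/1)·(q−1)/(r−3).
At (19, 17): MRS = 2.
The indifference curve has slope −2 at this bundle.

MRS = 2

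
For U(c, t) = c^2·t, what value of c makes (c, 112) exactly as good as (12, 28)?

c = 6

U(12, 28) = 4032.
Set U(c, 112) = 4032 and solve.
With t = 112: c^2 = 4032/112 = 36; taking the square root, c = 6.
Check: U(6, 112) = 4032.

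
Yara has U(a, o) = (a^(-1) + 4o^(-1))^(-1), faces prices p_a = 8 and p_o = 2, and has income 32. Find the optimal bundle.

For CES with ρ = -1, MRS = (1/4)·(o/a)^2.
Tangency: set MRS = p_a/p_o = 8/2 = 4.
So (o/a)^2 = 16; taking the square root, o/a = 4, i.e. o = 4·a.
Substitute into the budget 8·a + 2·o = 32: 16·a = 32, so a* = 2 and o* = 4·2 = 8.

a* = 2, o* = 8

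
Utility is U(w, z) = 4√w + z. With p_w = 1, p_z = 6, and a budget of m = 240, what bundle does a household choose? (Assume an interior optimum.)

w* = 144, z* = 16

MU_w = 4/(2√w), MU_z = 1.
MRS = 4/(2√w) ÷ 1.
Tangency: set MRS = p_w/p_z = 1/6.
MRS depends only on w: 2/√w = 1/6 ⇒ √w = 2/(1/6) = 12 ⇒ w* = 144.
From the budget, 6·z = 240 − 1·144 = 96, so z* = 16.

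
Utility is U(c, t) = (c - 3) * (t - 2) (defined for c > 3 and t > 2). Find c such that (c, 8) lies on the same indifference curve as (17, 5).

U(17, 5) = 42.
Set U(c, 8) = 42 and solve.
With t = 8: (8 − 2) = 6, so (c − 3) = 42/6 = 7.
So c = 3 + 7 = 10.
Check: U(10, 8) = 42.

c = 10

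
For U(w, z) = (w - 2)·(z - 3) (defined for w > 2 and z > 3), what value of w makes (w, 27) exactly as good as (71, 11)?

U(71, 11) = 552.
Set U(w, 27) = 552 and solve.
With z = 27: (27 − 3) = 24, so (w − 2) = 552/24 = 23.
So w = 2 + 23 = 25.
Check: U(25, 27) = 552.

w = 25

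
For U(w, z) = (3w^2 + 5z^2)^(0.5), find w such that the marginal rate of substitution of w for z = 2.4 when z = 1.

For CES with ρ = 2, MRS = (3/5)·(z/w)^(-1).
Setting (3/5)·(1/w)^(-1) = 2.4 gives (1/w)^(-1) = 4, so 1/w = 0.25 and w = 4.

w = 4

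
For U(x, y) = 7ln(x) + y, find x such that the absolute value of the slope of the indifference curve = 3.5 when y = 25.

x = 2

MU_x = 7/x, MU_y = 1.
MRS = 7/x ÷ 1.
MRS depends only on x: 7/x = 3.5 ⇒ x = 7/3.5 = 2.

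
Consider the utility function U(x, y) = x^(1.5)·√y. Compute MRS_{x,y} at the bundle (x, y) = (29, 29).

MRS = 3

MU_x = 1.5·√x·√y and MU_y = 0.5·x^(1.5)·y^(-0.5).
MRS = MU_x/MU_y = (3)·y/x.
At (29, 29): MRS = 3.
So at (29, 29) the consumer would give up 3 units of y for one more unit of x.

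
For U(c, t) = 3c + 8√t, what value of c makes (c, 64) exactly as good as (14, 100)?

c = 58/3

U(14, 100) = 122.
Set U(c, 64) = 122 and solve.
With t = 64: √64 = 8, so 3c = 122 − 8·8 = 58 and c = 58/3.
Check: U(58/3, 64) = 122.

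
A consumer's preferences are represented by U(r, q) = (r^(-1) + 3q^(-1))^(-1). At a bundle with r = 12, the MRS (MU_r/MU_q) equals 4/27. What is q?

For CES with ρ = -1, MRS = (1/3)·(q/r)^2.
Setting (1/3)·(q/12)^2 = 4/27 gives (q/12)^2 = 4/9, so q/12 = 2/3 and q = 8.

q = 8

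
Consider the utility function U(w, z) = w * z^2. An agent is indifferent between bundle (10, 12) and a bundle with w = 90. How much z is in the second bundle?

U(10, 12) = 1440.
Set U(90, z) = 1440 and solve.
With w = 90: z^2 = 1440/90 = 16; taking the square root, z = 4.
Check: U(90, 4) = 1440.

z = 4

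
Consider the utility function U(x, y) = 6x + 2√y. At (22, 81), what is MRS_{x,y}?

MRS = 54

MU_x = 6, MU_y = 2/(2√y).
MRS = 6 ÷ (2/(2√y)).
At (22, 81): MRS = 54.
So at (22, 81) the consumer would give up 54 units of y for one more unit of x.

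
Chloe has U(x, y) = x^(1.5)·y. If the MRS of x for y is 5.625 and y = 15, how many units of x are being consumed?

x = 4

MU_x = 1.5·√x·y and MU_y = x^(1.5).
MRS = MU_x/MU_y = (1.5)·y/x.
Substitute y = 15: MRS = 22.5/x. Setting 22.5/x = 5.625 gives x = 22.5/5.625 = 4.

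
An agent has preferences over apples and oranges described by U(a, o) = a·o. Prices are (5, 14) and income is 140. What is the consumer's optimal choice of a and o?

MU_a = o and MU_o = a.
MRS = MU_a/MU_o = o/a.
Tangency: set MRS = p_a/p_o = 5/14.
So o/a = 5/14, i.e. o = (5/14)·a.
Substitute into the budget 5·a + 14·o = 140: 10·a = 140, so a* = 14.
Then o* = (5/14)·14 = 5.

a* = 14, o* = 5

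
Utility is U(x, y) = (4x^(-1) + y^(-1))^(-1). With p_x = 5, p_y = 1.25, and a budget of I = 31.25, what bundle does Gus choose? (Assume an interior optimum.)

x* = 5, y* = 5

For CES with ρ = -1, MRS = (4/1)·(y/x)^2.
Tangency: set MRS = p_x/p_y = 5/1.25 = 4.
So (y/x)^2 = 1; taking the square root, y/x = 1, i.e. y = x.
Substitute into the budget 5·x + 1.25·y = 31.25: 6.25·x = 31.25, so x* = 5 and y* = 5.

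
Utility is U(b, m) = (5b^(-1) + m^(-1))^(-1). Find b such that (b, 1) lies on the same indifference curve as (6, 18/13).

U depends on (b, m) only through S = 5b^(-1) + m^(-1), so equal utility means equal S. At (6, 18/13): S = 14/9.
With m = 1: 1^(-1) = 1, so 5b^(-1) = 14/9 − 1 = 5/9, i.e. b^(-1) = 1/9.
Hence b = 1/(1/9) = 9.
Check: U(9, 1) = 0.6429.

b = 9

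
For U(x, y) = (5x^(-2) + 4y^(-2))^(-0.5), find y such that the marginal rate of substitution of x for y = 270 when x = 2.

y = 12

For CES with ρ = -2, MRS = (5/4)·(y/x)^3.
Setting (5/4)·(y/2)^3 = 270 gives (y/2)^3 = 216, so y/2 = 6 and y = 12.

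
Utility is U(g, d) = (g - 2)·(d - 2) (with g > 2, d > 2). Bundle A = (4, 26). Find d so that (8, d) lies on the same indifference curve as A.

d = 10

U(4, 26) = 48.
Set U(8, d) = 48 and solve.
With g = 8: (8 − 2) = 6, so (d − 2) = 48/6 = 8.
So d = 2 + 8 = 10.
Check: U(8, 10) = 48.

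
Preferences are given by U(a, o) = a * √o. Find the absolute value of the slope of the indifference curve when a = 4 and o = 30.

MRS = 15

MU_a = √o and MU_o = 0.5·a·o^(-0.5).
MRS = MU_a/MU_o = (2)·o/a.
At (4, 30): MRS = 15.
The indifference curve has slope −15 at this bundle.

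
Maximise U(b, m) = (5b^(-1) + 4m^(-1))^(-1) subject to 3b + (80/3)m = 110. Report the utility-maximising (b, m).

b* = 10, m* = 3

For CES with ρ = -1, MRS = (5/4)·(m/b)^2.
Tangency: set MRS = p_b/p_m = 3/(80/3) = 9/80.
So (m/b)^2 = 9/100; taking the square root, m/b = 0.3, i.e. m = 0.3·b.
Substitute into the budget 3·b + (80/3)·m = 110: 11·b = 110, so b* = 10 and m* = 0.3·10 = 3.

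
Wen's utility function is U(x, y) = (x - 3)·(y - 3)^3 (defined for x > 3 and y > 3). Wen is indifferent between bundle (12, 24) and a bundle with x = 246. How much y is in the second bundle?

y = 10

U(12, 24) = 83349.
Set U(246, y) = 83349 and solve.
With x = 246: (246 − 3) = 243, so (y − 3)^3 = 83349/243 = 343.
Taking the cube root (with y > 3): y − 3 = 7, so y = 10.
Check: U(246, 10) = 83349.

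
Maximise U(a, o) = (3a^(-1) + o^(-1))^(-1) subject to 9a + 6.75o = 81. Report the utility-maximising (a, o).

For CES with ρ = -1, MRS = (3/1)·(o/a)^2.
Tangency: set MRS = p_a/p_o = 9/6.75 = 4/3.
So (o/a)^2 = 4/9; taking the square root, o/a = 2/3, i.e. o = (2/3)·a.
Substitute into the budget 9·a + 6.75·o = 81: 13.5·a = 81, so a* = 6 and o* = (2/3)·6 = 4.

a* = 6, o* = 4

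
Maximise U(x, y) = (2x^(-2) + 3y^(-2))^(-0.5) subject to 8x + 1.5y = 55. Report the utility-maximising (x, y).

For CES with ρ = -2, MRS = (2/3)·(y/x)^3.
Tangency: set MRS = p_x/p_y = 8/1.5 = 16/3.
So (y/x)^3 = 8; taking the cube root, y/x = 2, i.e. y = 2·x.
Substitute into the budget 8·x + 1.5·y = 55: 11·x = 55, so x* = 5 and y* = 2·5 = 10.

x* = 5, y* = 10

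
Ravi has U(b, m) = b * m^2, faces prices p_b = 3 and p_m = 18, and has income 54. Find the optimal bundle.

b* = 6, m* = 2

MU_b = m^2 and MU_m = 2·b·m.
MRS = MU_b/MU_m = (1/2)·m/b.
Tangency: set MRS = p_b/p_m = 3/18 = 1/6.
So (1/2)·m/b = 1/6, i.e. m = (1/3)·b.
Substitute into the budget 3·b + 18·m = 54: 9·b = 54, so b* = 6.
Then m* = (1/3)·6 = 2.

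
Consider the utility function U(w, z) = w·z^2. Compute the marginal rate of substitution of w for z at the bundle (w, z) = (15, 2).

MRS = 1/15

MU_w = z^2 and MU_z = 2·w·z.
MRS = MU_w/MU_z = (1/2)·z/w.
At (15, 2): MRS = 1/15.
So at (15, 2) the consumer would give up 1/15 units of z for one more unit of w.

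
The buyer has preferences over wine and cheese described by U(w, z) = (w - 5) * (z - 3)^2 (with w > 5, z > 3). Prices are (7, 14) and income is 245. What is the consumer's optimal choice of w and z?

w* = 13, z* = 11

MU_w = (z−3)^2, MU_z = 2·(w−5)·(z−3).
MRS = (1/2)·(z−3)/(w−5).
Tangency: set MRS = p_w/p_z = 7/14 = 0.5.
So (1/2)·(z − 3)/(w − 5) = 0.5, i.e. (z − 3) = (w − 5).
Rewrite the budget in excess-of-subsistence terms: 7·(w − 5) + 14·(z − 3) = 245 − 7·5 − 14·3 = 168.
Substituting, 21·(w − 5) = 168, so w − 5 = 8 and w* = 13.
Then z − 3 = 8, so z* = 11.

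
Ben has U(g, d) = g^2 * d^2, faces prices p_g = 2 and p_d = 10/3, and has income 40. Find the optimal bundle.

MU_g = 2·g·d^2 and MU_d = 2·g^2·d.
MRS = MU_g/MU_d = d/g.
Tangency: set MRS = p_g/p_d = 2/(10/3) = 0.6.
So d/g = 0.6, i.e. d = 0.6·g.
Substitute into the budget 2·g + (10/3)·d = 40: 4·g = 40, so g* = 10.
Then d* = 0.6·10 = 6.

g* = 10, d* = 6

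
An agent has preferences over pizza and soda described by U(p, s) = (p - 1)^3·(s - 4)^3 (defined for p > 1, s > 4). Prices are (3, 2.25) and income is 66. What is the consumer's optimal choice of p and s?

p* = 10, s* = 16

MU_p = 3·(p−1)^2·(s−4)^3, MU_s = 3·(p−1)^3·(s−4)^2.
MRS = (s−4)/(p−1).
Tangency: set MRS = p_p/p_s = 3/2.25 = 4/3.
So (s − 4)/(p − 1) = 4/3, i.e. (s − 4) = (4/3)·(p − 1).
Rewrite the budget in excess-of-subsistence terms: 3·(p − 1) + 2.25·(s − 4) = 66 − 3·1 − 2.25·4 = 54.
Substituting, 6·(p − 1) = 54, so p − 1 = 9 and p* = 10.
Then s − 4 = (4/3)·9 = 12, so s* = 16.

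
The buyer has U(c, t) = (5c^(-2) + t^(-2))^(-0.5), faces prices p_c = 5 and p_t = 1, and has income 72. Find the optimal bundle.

For CES with ρ = -2, MRS = (5/1)·(t/c)^3.
Tangency: set MRS = p_c/p_t = 5/1 = 5.
So (t/c)^3 = 1; taking the cube root, t/c = 1, i.e. t = c.
Substitute into the budget 5·c + 1·t = 72: 6·c = 72, so c* = 12 and t* = 12.

c* = 12, t* = 12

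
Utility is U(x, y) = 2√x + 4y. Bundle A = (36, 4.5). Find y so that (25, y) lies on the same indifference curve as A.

U(36, 4.5) = 30.
Set U(25, y) = 30 and solve.
With x = 25: √25 = 5, so 4y = 30 − 2·5 = 20 and y = 5.
Check: U(25, 5) = 30.

y = 5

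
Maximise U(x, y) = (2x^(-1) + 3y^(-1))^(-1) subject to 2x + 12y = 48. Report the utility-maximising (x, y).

x* = 6, y* = 3

For CES with ρ = -1, MRS = (2/3)·(y/x)^2.
Tangency: set MRS = p_x/p_y = 2/12 = 1/6.
So (y/x)^2 = 0.25; taking the square root, y/x = 0.5, i.e. y = 0.5·x.
Substitute into the budget 2·x + 12·y = 48: 8·x = 48, so x* = 6 and y* = 0.5·6 = 3.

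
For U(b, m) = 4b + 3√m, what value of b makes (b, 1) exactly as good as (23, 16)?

U(23, 16) = 104.
Set U(b, 1) = 104 and solve.
With m = 1: √1 = 1, so 4b = 104 − 3·1 = 101 and b = 25.25.
Check: U(25.25, 1) = 104.

b = 25.25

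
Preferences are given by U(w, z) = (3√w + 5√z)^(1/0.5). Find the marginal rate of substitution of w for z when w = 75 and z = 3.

MRS = 3/25

For CES with ρ = 0.5, MRS = (3/5)·√(z/w).
At (75, 3): MRS = 3/25.
The indifference curve has slope −3/25 at this bundle.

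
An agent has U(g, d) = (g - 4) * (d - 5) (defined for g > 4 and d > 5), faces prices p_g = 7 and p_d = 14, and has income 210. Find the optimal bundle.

g* = 12, d* = 9

MU_g = (d−5), MU_d = (g−4).
MRS = (d−5)/(g−4).
Tangency: set MRS = p_g/p_d = 7/14 = 0.5.
So (d − 5)/(g − 4) = 0.5, i.e. (d − 5) = 0.5·(g − 4).
Rewrite the budget in excess-of-subsistence terms: 7·(g − 4) + 14·(d − 5) = 210 − 7·4 − 14·5 = 112.
Substituting, 14·(g − 4) = 112, so g − 4 = 8 and g* = 12.
Then d − 5 = 0.5·8 = 4, so d* = 9.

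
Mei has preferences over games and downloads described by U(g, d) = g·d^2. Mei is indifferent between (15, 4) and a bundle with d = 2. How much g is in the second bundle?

g = 60

U(15, 4) = 240.
Set U(g, 2) = 240 and solve.
With d = 2: 2^2 = 4, so g = 240/4 = 60.
Check: U(60, 2) = 240.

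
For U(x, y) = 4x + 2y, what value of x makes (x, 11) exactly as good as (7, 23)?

U(7, 23) = 74.
Set U(x, 11) = 74 and solve.
4x + 2·11 = 74 ⇒ 4x = 52 ⇒ x = 13.
Check: U(13, 11) = 74.

x = 13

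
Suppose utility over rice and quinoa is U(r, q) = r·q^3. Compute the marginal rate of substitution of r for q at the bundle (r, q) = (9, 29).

MU_r = q^3 and MU_q = 3·r·q^2.
MRS = MU_r/MU_q = (1/3)·q/r.
At (9, 29): MRS = 29/27.
So at (9, 29) the consumer would give up 29/27 units of q for one more unit of r.

MRS = 29/27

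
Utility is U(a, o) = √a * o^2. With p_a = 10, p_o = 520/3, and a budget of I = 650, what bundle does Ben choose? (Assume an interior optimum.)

MU_a = 0.5·a^(-0.5)·o^2 and MU_o = 2·√a·o.
MRS = MU_a/MU_o = (0.25)·o/a.
Tangency: set MRS = p_a/p_o = 10/(520/3) = 3/52.
So (0.25)·o/a = 3/52, i.e. o = (3/13)·a.
Substitute into the budget 10·a + (520/3)·o = 650: 50·a = 650, so a* = 13.
Then o* = (3/13)·13 = 3.

a* = 13, o* = 3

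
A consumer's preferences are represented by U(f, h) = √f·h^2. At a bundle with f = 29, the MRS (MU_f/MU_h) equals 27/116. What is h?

h = 27

MU_f = 0.5·f^(-0.5)·h^2 and MU_h = 2·√f·h.
MRS = MU_f/MU_h = (0.25)·h/f.
Substitute f = 29: MRS = h/116. Setting h/116 = 27/116 gives h = (27/116)·116 = 27.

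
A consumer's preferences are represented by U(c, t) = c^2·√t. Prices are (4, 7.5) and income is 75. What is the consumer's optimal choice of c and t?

MU_c = 2·c·√t and MU_t = 0.5·c^2·t^(-0.5).
MRS = MU_c/MU_t = (4)·t/c.
Tangency: set MRS = p_c/p_t = 4/7.5 = 8/15.
So (4)·t/c = 8/15, i.e. t = (2/15)·c.
Substitute into the budget 4·c + 7.5·t = 75: 5·c = 75, so c* = 15.
Then t* = (2/15)·15 = 2.

c* = 15, t* = 2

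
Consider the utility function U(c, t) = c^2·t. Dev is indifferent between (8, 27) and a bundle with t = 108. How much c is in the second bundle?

c = 4

U(8, 27) = 1728.
Set U(c, 108) = 1728 and solve.
With t = 108: c^2 = 1728/108 = 16; taking the square root, c = 4.
Check: U(4, 108) = 1728.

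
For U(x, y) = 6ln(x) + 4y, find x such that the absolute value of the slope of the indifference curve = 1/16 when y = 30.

MU_x = 6/x, MU_y = 4.
MRS = 6/x ÷ 4.
MRS depends only on x: 1.5/x = 1/16 ⇒ x = 1.5/(1/16) = 24.

x = 24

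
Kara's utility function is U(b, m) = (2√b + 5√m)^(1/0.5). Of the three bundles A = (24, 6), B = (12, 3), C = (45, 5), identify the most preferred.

Bundle C

Evaluate utility at each bundle:
U(A) = 486.000.
U(B) = 243.000.
U(C) = 605.000.
Highest utility is C, so C ≻ A ≻ B.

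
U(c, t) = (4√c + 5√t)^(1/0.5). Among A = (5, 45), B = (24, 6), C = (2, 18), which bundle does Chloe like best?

Bundle A

Evaluate utility at each bundle:
U(A) = 1805.000.
U(B) = 1014.000.
U(C) = 722.000.
Highest utility is A, so A ≻ B ≻ C.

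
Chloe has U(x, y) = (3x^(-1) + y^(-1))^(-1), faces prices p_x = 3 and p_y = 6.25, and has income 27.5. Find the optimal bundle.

x* = 5, y* = 2

For CES with ρ = -1, MRS = (3/1)·(y/x)^2.
Tangency: set MRS = p_x/p_y = 3/6.25 = 12/25.
So (y/x)^2 = 4/25; taking the square root, y/x = 0.4, i.e. y = 0.4·x.
Substitute into the budget 3·x + 6.25·y = 27.5: 5.5·x = 27.5, so x* = 5 and y* = 0.4·5 = 2.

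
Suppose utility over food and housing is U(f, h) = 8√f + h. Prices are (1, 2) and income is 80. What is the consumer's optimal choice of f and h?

f* = 64, h* = 8

MU_f = 8/(2√f), MU_h = 1.
MRS = 8/(2√f) ÷ 1.
Tangency: set MRS = p_f/p_h = 1/2 = 0.5.
MRS depends only on f: 4/√f = 0.5 ⇒ √f = 4/0.5 = 8 ⇒ f* = 64.
From the budget, 2·h = 80 − 1·64 = 16, so h* = 8.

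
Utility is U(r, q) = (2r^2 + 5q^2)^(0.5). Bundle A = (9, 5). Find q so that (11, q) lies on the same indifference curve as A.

q = 3

U depends on (r, q) only through S = 2r^2 + 5q^2, so equal utility means equal S. At (9, 5): S = 287.
With r = 11: 2·11^2 = 242, so 5q^2 = 287 − 242 = 45, i.e. q^2 = 9.
Hence q = √9 = 3.
Check: U(11, 3) = 16.9411.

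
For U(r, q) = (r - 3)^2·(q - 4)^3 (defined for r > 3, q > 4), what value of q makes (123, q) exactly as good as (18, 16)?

q = 7

U(18, 16) = 388800.
Set U(123, q) = 388800 and solve.
With r = 123: (123 − 3)^2 = 14400, so (q − 4)^3 = 388800/14400 = 27.
Taking the cube root (with q > 4): q − 4 = 3, so q = 7.
Check: U(123, 7) = 388800.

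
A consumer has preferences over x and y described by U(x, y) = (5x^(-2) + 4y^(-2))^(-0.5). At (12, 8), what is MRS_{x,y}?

For CES with ρ = -2, MRS = (5/4)·(y/x)^3.
At (12, 8): MRS = 10/27.
The indifference curve has slope −10/27 at this bundle.

MRS = 10/27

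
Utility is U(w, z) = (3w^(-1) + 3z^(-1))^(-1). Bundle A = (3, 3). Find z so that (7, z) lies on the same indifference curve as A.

z = 21/11

U depends on (w, z) only through S = 3w^(-1) + 3z^(-1), so equal utility means equal S. At (3, 3): S = 2.
With w = 7: 3·7^(-1) = 3/7, so 3z^(-1) = 2 − 3/7 = 11/7, i.e. z^(-1) = 11/21.
Hence z = 1/(11/21) = 21/11.
Check: U(7, 21/11) = 0.5.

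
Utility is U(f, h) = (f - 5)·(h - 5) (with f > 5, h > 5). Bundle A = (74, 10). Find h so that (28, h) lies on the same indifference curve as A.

U(74, 10) = 345.
Set U(28, h) = 345 and solve.
With f = 28: (28 − 5) = 23, so (h − 5) = 345/23 = 15.
So h = 5 + 15 = 20.
Check: U(28, 20) = 345.

h = 20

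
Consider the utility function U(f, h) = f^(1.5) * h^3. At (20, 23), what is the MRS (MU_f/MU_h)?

MU_f = 1.5·√f·h^3 and MU_h = 3·f^(1.5)·h^2.
MRS = MU_f/MU_h = (0.5)·h/f.
At (20, 23): MRS = 23/40.
The indifference curve has slope −23/40 at this bundle.

MRS = 23/40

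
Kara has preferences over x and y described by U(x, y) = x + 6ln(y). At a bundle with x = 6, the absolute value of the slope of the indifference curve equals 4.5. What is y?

y = 27

MU_x = 1, MU_y = 6/y.
MRS = 1 ÷ (6/y).
MRS depends only on y: (1/6)·y = 4.5 ⇒ y = 4.5/(1/6) = 27.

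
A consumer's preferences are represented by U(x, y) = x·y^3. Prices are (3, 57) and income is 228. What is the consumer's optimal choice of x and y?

MU_x = y^3 and MU_y = 3·x·y^2.
MRS = MU_x/MU_y = (1/3)·y/x.
Tangency: set MRS = p_x/p_y = 3/57 = 1/19.
So (1/3)·y/x = 1/19, i.e. y = (3/19)·x.
Substitute into the budget 3·x + 57·y = 228: 12·x = 228, so x* = 19.
Then y* = (3/19)·19 = 3.

x* = 19, y* = 3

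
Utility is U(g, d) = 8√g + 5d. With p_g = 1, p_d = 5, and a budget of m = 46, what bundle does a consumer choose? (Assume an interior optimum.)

g* = 16, d* = 6

MU_g = 8/(2√g), MU_d = 5.
MRS = 8/(2√g) ÷ 5.
Tangency: set MRS = p_g/p_d = 1/5 = 0.2.
MRS depends only on g: 0.8/√g = 0.2 ⇒ √g = 0.8/0.2 = 4 ⇒ g* = 16.
From the budget, 5·d = 46 − 1·16 = 30, so d* = 6.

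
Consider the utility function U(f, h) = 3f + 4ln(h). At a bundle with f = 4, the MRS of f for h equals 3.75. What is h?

MU_f = 3, MU_h = 4/h.
MRS = 3 ÷ (4/h).
MRS depends only on h: 0.75·h = 3.75 ⇒ h = 3.75/0.75 = 5.

h = 5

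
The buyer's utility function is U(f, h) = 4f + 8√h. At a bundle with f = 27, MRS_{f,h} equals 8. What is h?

h = 64

MU_f = 4, MU_h = 8/(2√h).
MRS = 4 ÷ (8/(2√h)).
MRS depends only on h: √h = 8 ⇒ √h = 8 ⇒ h = 64.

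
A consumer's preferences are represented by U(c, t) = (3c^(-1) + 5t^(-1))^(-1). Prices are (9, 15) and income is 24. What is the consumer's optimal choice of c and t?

For CES with ρ = -1, MRS = (3/5)·(t/c)^2.
Tangency: set MRS = p_c/p_t = 9/15 = 0.6.
So (t/c)^2 = 1; taking the square root, t/c = 1, i.e. t = c.
Substitute into the budget 9·c + 15·t = 24: 24·c = 24, so c* = 1 and t* = 1.

c* = 1, t* = 1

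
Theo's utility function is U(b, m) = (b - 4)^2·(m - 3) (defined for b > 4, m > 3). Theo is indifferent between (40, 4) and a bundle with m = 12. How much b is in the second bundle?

b = 16

U(40, 4) = 1296.
Set U(b, 12) = 1296 and solve.
With m = 12: (12 − 3) = 9, so (b − 4)^2 = 1296/9 = 144.
Taking the square root (with b > 4): b − 4 = 12, so b = 16.
Check: U(16, 12) = 1296.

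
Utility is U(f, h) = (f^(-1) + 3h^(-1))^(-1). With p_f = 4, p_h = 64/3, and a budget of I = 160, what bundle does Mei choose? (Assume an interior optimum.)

f* = 8, h* = 6

For CES with ρ = -1, MRS = (1/3)·(h/f)^2.
Tangency: set MRS = p_f/p_h = 4/(64/3) = 3/16.
So (h/f)^2 = 9/16; taking the square root, h/f = 0.75, i.e. h = 0.75·f.
Substitute into the budget 4·f + (64/3)·h = 160: 20·f = 160, so f* = 8 and h* = 0.75·8 = 6.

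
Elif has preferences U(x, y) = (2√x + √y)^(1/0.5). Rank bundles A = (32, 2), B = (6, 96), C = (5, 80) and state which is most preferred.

Evaluate utility at each bundle:
U(A) = 162.000.
U(B) = 216.000.
U(C) = 180.000.
Highest utility is B, so B ≻ C ≻ A.

Bundle B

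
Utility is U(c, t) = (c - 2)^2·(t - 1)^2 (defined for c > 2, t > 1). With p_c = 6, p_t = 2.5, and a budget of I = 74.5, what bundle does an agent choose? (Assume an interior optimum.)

c* = 7, t* = 13

MU_c = 2·(c−2)·(t−1)^2, MU_t = 2·(c−2)^2·(t−1).
MRS = (t−1)/(c−2).
Tangency: set MRS = p_c/p_t = 6/2.5 = 2.4.
So (t − 1)/(c − 2) = 2.4, i.e. (t − 1) = 2.4·(c − 2).
Rewrite the budget in excess-of-subsistence terms: 6·(c − 2) + 2.5·(t − 1) = 74.5 − 6·2 − 2.5·1 = 60.
Substituting, 12·(c − 2) = 60, so c − 2 = 5 and c* = 7.
Then t − 1 = 2.4·5 = 12, so t* = 13.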